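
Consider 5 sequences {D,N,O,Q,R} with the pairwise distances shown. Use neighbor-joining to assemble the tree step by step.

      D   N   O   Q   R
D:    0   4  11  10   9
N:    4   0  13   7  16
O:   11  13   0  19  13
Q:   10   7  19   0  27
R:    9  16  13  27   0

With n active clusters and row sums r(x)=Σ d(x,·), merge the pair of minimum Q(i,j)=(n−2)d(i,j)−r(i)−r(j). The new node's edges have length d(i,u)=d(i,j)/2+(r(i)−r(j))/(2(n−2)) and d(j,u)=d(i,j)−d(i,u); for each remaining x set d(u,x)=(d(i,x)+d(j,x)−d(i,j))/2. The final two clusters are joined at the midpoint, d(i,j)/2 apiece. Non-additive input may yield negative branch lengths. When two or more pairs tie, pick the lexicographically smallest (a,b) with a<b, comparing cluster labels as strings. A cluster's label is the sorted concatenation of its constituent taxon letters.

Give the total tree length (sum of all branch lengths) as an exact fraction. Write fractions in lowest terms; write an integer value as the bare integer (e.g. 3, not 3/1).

iteration 1: select N,Q (d=7, Q=-82); attach at lengths (-1/3, 22/3); label the merged cluster NQ
  updated: d(D,NQ)=7/2, d(NQ,O)=25/2, d(NQ,R)=18
iteration 2: select D,NQ (d=7/2, Q=-101/2); attach at lengths (-7/8, 35/8); label the merged cluster DNQ
  updated: d(DNQ,O)=10, d(DNQ,R)=47/4
iteration 3: select DNQ,O (d=10, Q=-139/4); attach at lengths (35/8, 45/8); label the merged cluster DNOQ
  updated: d(DNOQ,R)=59/8
iteration 4: select DNOQ,R (d=59/8); attach at lengths (59/16, 59/16); label the merged cluster DNOQR
final tree: (((D:-7/8,(N:-1/3,Q:22/3):35/8):35/8,O:45/8):59/16,R:59/16)
total length: 223/8

223/8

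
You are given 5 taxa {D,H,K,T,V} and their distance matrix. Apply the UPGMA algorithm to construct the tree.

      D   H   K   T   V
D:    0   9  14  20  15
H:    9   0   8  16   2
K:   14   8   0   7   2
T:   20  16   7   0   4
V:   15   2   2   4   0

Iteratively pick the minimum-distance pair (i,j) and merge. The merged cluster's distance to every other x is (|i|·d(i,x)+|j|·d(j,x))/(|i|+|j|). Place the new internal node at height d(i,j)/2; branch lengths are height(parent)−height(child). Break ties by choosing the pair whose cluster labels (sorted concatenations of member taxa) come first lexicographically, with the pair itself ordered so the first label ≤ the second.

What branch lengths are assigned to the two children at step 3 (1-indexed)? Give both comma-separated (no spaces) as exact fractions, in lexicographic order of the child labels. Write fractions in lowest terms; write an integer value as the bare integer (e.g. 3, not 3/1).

2,9/2

1. join H+V (d=2) ⇒ HV; edges |H|=1, |V|=1
  updated: d(D,HV)=12, d(HV,K)=5, d(HV,T)=10
2. join HV+K (d=5) ⇒ HKV; edges |HV|=3/2, |K|=5/2
  updated: d(D,HKV)=38/3, d(HKV,T)=9
3. join HKV+T (d=9) ⇒ HKTV; edges |HKV|=2, |T|=9/2
  updated: d(D,HKTV)=29/2
4. join D+HKTV (d=29/2) ⇒ DHKTV; edges |D|=29/4, |HKTV|=11/4
final tree: (D:29/4,(((H:1,V:1):3/2,K:5/2):2,T:9/2):11/4)
total length: 45/2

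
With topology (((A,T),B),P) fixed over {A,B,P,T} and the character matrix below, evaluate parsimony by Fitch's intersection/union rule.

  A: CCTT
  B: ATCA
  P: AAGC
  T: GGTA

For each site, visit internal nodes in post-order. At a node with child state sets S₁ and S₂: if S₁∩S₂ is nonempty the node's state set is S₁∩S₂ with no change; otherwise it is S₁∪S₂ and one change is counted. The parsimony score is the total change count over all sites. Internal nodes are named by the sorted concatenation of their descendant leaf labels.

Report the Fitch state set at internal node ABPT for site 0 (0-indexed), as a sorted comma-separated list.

A

[col 0] AT: children A:{C}, T:{G} ∪→ {C,G}; cost 1
[col 0] ABT: children AT:{C,G}, B:{A} ∪→ {A,C,G}; cost 1
[col 0] ABPT: children ABT:{A,C,G}, P:{A} ∩→ {A}; cost 0
[col 1] AT: children A:{C}, T:{G} ∪→ {C,G}; cost 1
[col 1] ABT: children AT:{C,G}, B:{T} ∪→ {C,G,T}; cost 1
[col 1] ABPT: children ABT:{C,G,T}, P:{A} ∪→ {A,C,G,T}; cost 1
[col 2] AT: children A:{T}, T:{T} ∩→ {T}; cost 0
[col 2] ABT: children AT:{T}, B:{C} ∪→ {C,T}; cost 1
[col 2] ABPT: children ABT:{C,T}, P:{G} ∪→ {C,G,T}; cost 1
[col 3] AT: children A:{T}, T:{A} ∪→ {A,T}; cost 1
[col 3] ABT: children AT:{A,T}, B:{A} ∩→ {A}; cost 0
[col 3] ABPT: children ABT:{A}, P:{C} ∪→ {A,C}; cost 1
per-site changes: [2, 3, 2, 2]; total = 9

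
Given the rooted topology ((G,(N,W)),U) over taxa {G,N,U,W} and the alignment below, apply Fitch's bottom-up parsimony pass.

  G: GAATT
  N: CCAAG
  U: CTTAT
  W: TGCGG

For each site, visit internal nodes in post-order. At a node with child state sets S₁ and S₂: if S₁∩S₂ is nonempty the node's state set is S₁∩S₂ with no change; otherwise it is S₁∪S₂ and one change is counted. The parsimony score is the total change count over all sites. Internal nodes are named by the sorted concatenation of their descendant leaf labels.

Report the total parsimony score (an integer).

NW@0: {C} ∪ {T} = {C,T} (union, +1)
GNW@0: {G} ∪ {C,T} = {C,G,T} (union, +1)
GNUW@0: {C,G,T} ∩ {C} = {C} (intersection, +0)
NW@1: {C} ∪ {G} = {C,G} (union, +1)
GNW@1: {A} ∪ {C,G} = {A,C,G} (union, +1)
GNUW@1: {A,C,G} ∪ {T} = {A,C,G,T} (union, +1)
NW@2: {A} ∪ {C} = {A,C} (union, +1)
GNW@2: {A} ∩ {A,C} = {A} (intersection, +0)
GNUW@2: {A} ∪ {T} = {A,T} (union, +1)
NW@3: {A} ∪ {G} = {A,G} (union, +1)
GNW@3: {T} ∪ {A,G} = {A,G,T} (union, +1)
GNUW@3: {A,G,T} ∩ {A} = {A} (intersection, +0)
NW@4: {G} ∩ {G} = {G} (intersection, +0)
GNW@4: {T} ∪ {G} = {G,T} (union, +1)
GNUW@4: {G,T} ∩ {T} = {T} (intersection, +0)
per-site changes: [2, 3, 2, 2, 1]; total = 10

10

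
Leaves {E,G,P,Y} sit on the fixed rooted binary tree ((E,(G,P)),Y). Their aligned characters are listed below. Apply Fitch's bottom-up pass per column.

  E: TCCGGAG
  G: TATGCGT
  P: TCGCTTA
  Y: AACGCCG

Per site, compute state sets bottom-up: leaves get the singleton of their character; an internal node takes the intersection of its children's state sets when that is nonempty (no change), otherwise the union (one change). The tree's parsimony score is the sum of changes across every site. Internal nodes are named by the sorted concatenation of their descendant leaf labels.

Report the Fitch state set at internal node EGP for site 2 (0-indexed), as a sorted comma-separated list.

[col 0] GP: children G:{T}, P:{T} ∩→ {T}; cost 0
[col 0] EGP: children E:{T}, GP:{T} ∩→ {T}; cost 0
[col 0] EGPY: children EGP:{T}, Y:{A} ∪→ {A,T}; cost 1
[col 1] GP: children G:{A}, P:{C} ∪→ {A,C}; cost 1
[col 1] EGP: children E:{C}, GP:{A,C} ∩→ {C}; cost 0
[col 1] EGPY: children EGP:{C}, Y:{A} ∪→ {A,C}; cost 1
[col 2] GP: children G:{T}, P:{G} ∪→ {G,T}; cost 1
[col 2] EGP: children E:{C}, GP:{G,T} ∪→ {C,G,T}; cost 1
[col 2] EGPY: children EGP:{C,G,T}, Y:{C} ∩→ {C}; cost 0
[col 3] GP: children G:{G}, P:{C} ∪→ {C,G}; cost 1
[col 3] EGP: children E:{G}, GP:{C,G} ∩→ {G}; cost 0
[col 3] EGPY: children EGP:{G}, Y:{G} ∩→ {G}; cost 0
[col 4] GP: children G:{C}, P:{T} ∪→ {C,T}; cost 1
[col 4] EGP: children E:{G}, GP:{C,T} ∪→ {C,G,T}; cost 1
[col 4] EGPY: children EGP:{C,G,T}, Y:{C} ∩→ {C}; cost 0
[col 5] GP: children G:{G}, P:{T} ∪→ {G,T}; cost 1
[col 5] EGP: children E:{A}, GP:{G,T} ∪→ {A,G,T}; cost 1
[col 5] EGPY: children EGP:{A,G,T}, Y:{C} ∪→ {A,C,G,T}; cost 1
[col 6] GP: children G:{T}, P:{A} ∪→ {A,T}; cost 1
[col 6] EGP: children E:{G}, GP:{A,T} ∪→ {A,G,T}; cost 1
[col 6] EGPY: children EGP:{A,G,T}, Y:{G} ∩→ {G}; cost 0
per-site changes: [1, 2, 2, 1, 2, 3, 2]; total = 13

C,G,T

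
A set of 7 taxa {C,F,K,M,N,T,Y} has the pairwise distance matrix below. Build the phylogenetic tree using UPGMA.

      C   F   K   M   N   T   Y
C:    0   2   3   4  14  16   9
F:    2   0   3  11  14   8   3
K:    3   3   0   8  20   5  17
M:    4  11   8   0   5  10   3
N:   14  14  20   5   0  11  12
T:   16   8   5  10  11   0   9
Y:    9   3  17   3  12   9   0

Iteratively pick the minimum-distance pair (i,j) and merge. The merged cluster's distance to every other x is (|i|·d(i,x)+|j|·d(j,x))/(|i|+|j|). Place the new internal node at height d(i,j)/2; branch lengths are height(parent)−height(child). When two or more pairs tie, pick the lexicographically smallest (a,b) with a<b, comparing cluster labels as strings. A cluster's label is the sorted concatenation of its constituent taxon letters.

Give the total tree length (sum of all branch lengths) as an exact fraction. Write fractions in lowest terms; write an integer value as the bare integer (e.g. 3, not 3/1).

287/12

iteration 1: select C,F (d=2); attach at lengths (1, 1); label the merged cluster CF
  updated: d(CF,K)=3, d(CF,M)=15/2, d(CF,N)=14, d(CF,T)=12, d(CF,Y)=6
iteration 2: select CF,K (d=3); attach at lengths (1/2, 3/2); label the merged cluster CFK
  updated: d(CFK,M)=23/3, d(CFK,N)=16, d(CFK,T)=29/3, d(CFK,Y)=29/3
iteration 3: select M,Y (d=3); attach at lengths (3/2, 3/2); label the merged cluster MY
  updated: d(CFK,MY)=26/3, d(MY,N)=17/2, d(MY,T)=19/2
iteration 4: select MY,N (d=17/2); attach at lengths (11/4, 17/4); label the merged cluster MNY
  updated: d(CFK,MNY)=100/9, d(MNY,T)=10
iteration 5: select CFK,T (d=29/3); attach at lengths (10/3, 29/6); label the merged cluster CFKT
  updated: d(CFKT,MNY)=65/6
iteration 6: select CFKT,MNY (d=65/6); attach at lengths (7/12, 7/6); label the merged cluster CFKMNTY
final tree: ((((C:1,F:1):1/2,K:3/2):10/3,T:29/6):7/12,((M:3/2,Y:3/2):11/4,N:17/4):7/6)
total length: 287/12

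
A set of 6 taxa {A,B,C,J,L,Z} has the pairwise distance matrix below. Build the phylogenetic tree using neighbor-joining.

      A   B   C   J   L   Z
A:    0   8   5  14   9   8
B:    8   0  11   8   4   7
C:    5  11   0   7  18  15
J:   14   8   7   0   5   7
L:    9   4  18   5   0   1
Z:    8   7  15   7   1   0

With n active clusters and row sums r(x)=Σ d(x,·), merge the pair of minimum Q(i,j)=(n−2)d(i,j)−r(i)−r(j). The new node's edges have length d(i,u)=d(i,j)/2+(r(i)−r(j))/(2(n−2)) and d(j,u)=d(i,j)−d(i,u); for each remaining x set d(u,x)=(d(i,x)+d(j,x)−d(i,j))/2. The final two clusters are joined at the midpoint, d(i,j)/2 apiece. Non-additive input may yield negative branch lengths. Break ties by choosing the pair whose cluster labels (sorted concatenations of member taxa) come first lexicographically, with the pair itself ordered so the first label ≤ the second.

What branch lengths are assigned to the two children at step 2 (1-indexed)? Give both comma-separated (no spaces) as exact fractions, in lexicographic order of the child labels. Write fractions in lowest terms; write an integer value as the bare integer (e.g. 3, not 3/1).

step 1: merge (A,C) at d=5, Q=-80; branch lengths A→1, C→4; new cluster AC
  updated: d(AC,B)=7, d(AC,J)=8, d(AC,L)=11, d(AC,Z)=9
step 2: merge (L,Z) at d=1, Q=-42; branch lengths L→0, Z→1; new cluster LZ
  updated: d(AC,LZ)=19/2, d(B,LZ)=5, d(J,LZ)=11/2
step 3: merge (AC,B) at d=7, Q=-61/2; branch lengths AC→37/8, B→19/8; new cluster ABC
  updated: d(ABC,J)=9/2, d(ABC,LZ)=15/4
step 4: merge (ABC,J) at d=9/2, Q=-55/4; branch lengths ABC→11/8, J→25/8; new cluster ABCJ
  updated: d(ABCJ,LZ)=19/8
step 5: merge (ABCJ,LZ) at d=19/8; branch lengths ABCJ→19/16, LZ→19/16; new cluster ABCJLZ
final tree: ((((A:1,C:4):37/8,B:19/8):11/8,J:25/8):19/16,(L:0,Z:1):19/16)
total length: 159/8

0,1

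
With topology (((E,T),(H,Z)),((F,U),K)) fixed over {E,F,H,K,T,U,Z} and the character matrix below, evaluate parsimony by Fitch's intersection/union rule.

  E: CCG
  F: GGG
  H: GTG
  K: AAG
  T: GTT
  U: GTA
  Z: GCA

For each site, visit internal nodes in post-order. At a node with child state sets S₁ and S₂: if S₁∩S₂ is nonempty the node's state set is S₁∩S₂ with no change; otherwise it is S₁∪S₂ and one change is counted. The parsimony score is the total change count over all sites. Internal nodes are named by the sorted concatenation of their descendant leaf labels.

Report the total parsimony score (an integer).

9

[col 0] ET: children E:{C}, T:{G} ∪→ {C,G}; cost 1
[col 0] HZ: children H:{G}, Z:{G} ∩→ {G}; cost 0
[col 0] EHTZ: children ET:{C,G}, HZ:{G} ∩→ {G}; cost 0
[col 0] FU: children F:{G}, U:{G} ∩→ {G}; cost 0
[col 0] FKU: children FU:{G}, K:{A} ∪→ {A,G}; cost 1
[col 0] EFHKTUZ: children EHTZ:{G}, FKU:{A,G} ∩→ {G}; cost 0
[col 1] ET: children E:{C}, T:{T} ∪→ {C,T}; cost 1
[col 1] HZ: children H:{T}, Z:{C} ∪→ {C,T}; cost 1
[col 1] EHTZ: children ET:{C,T}, HZ:{C,T} ∩→ {C,T}; cost 0
[col 1] FU: children F:{G}, U:{T} ∪→ {G,T}; cost 1
[col 1] FKU: children FU:{G,T}, K:{A} ∪→ {A,G,T}; cost 1
[col 1] EFHKTUZ: children EHTZ:{C,T}, FKU:{A,G,T} ∩→ {T}; cost 0
[col 2] ET: children E:{G}, T:{T} ∪→ {G,T}; cost 1
[col 2] HZ: children H:{G}, Z:{A} ∪→ {A,G}; cost 1
[col 2] EHTZ: children ET:{G,T}, HZ:{A,G} ∩→ {G}; cost 0
[col 2] FU: children F:{G}, U:{A} ∪→ {A,G}; cost 1
[col 2] FKU: children FU:{A,G}, K:{G} ∩→ {G}; cost 0
[col 2] EFHKTUZ: children EHTZ:{G}, FKU:{G} ∩→ {G}; cost 0
per-site changes: [2, 4, 3]; total = 9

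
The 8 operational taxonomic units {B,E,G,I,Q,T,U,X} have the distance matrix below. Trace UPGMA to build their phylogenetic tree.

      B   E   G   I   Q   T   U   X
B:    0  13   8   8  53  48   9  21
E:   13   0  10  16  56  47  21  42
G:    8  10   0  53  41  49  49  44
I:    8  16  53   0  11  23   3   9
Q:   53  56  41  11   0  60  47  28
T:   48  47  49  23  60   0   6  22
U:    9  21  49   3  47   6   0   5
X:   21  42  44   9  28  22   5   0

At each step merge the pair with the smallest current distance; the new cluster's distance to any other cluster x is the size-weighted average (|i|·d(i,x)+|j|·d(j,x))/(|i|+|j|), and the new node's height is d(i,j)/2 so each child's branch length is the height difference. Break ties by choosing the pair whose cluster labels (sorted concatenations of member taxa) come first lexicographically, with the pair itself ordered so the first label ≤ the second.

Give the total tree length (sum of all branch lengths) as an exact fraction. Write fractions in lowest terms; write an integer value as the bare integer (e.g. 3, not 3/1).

13859/168

iteration 1: select I,U (d=3); attach at lengths (3/2, 3/2); label the merged cluster IU
  updated: d(B,IU)=17/2, d(E,IU)=37/2, d(G,IU)=51, d(IU,Q)=29, d(IU,T)=29/2, d(IU,X)=7
iteration 2: select IU,X (d=7); attach at lengths (2, 7/2); label the merged cluster IUX
  updated: d(B,IUX)=38/3, d(E,IUX)=79/3, d(G,IUX)=146/3, d(IUX,Q)=86/3, d(IUX,T)=17
iteration 3: select B,G (d=8); attach at lengths (4, 4); label the merged cluster BG
  updated: d(BG,E)=23/2, d(BG,IUX)=92/3, d(BG,Q)=47, d(BG,T)=97/2
iteration 4: select BG,E (d=23/2); attach at lengths (7/4, 23/4); label the merged cluster BEG
  updated: d(BEG,IUX)=263/9, d(BEG,Q)=50, d(BEG,T)=48
iteration 5: select IUX,T (d=17); attach at lengths (5, 17/2); label the merged cluster ITUX
  updated: d(BEG,ITUX)=407/12, d(ITUX,Q)=73/2
iteration 6: select BEG,ITUX (d=407/12); attach at lengths (269/24, 203/24); label the merged cluster BEGITUX
  updated: d(BEGITUX,Q)=296/7
iteration 7: select BEGITUX,Q (d=296/7); attach at lengths (703/168, 148/7); label the merged cluster BEGIQTUX
final tree: ((((B:4,G:4):7/4,E:23/4):269/24,(((I:3/2,U:3/2):2,X:7/2):5,T:17/2):203/24):703/168,Q:148/7)
total length: 13859/168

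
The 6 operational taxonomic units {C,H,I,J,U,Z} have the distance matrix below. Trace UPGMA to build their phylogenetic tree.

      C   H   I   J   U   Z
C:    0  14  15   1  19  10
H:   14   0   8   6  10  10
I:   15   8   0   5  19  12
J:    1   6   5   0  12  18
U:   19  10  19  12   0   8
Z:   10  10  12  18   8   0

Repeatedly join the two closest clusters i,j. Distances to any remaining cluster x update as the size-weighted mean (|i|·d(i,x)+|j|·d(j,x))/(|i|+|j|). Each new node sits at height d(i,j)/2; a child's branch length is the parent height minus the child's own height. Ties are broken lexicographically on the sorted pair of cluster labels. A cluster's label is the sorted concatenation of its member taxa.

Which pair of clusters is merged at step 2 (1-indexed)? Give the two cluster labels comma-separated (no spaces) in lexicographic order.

H,I

step 1: merge (C,J) at d=1; branch lengths C→1/2, J→1/2; new cluster CJ
  updated: d(CJ,H)=10, d(CJ,I)=10, d(CJ,U)=31/2, d(CJ,Z)=14
step 2: merge (H,I) at d=8; branch lengths H→4, I→4; new cluster HI
  updated: d(CJ,HI)=10, d(HI,U)=29/2, d(HI,Z)=11
step 3: merge (U,Z) at d=8; branch lengths U→4, Z→4; new cluster UZ
  updated: d(CJ,UZ)=59/4, d(HI,UZ)=51/4
step 4: merge (CJ,HI) at d=10; branch lengths CJ→9/2, HI→1; new cluster CHIJ
  updated: d(CHIJ,UZ)=55/4
step 5: merge (CHIJ,UZ) at d=55/4; branch lengths CHIJ→15/8, UZ→23/8; new cluster CHIJUZ
final tree: (((C:1/2,J:1/2):9/2,(H:4,I:4):1):15/8,(U:4,Z:4):23/8)
total length: 109/4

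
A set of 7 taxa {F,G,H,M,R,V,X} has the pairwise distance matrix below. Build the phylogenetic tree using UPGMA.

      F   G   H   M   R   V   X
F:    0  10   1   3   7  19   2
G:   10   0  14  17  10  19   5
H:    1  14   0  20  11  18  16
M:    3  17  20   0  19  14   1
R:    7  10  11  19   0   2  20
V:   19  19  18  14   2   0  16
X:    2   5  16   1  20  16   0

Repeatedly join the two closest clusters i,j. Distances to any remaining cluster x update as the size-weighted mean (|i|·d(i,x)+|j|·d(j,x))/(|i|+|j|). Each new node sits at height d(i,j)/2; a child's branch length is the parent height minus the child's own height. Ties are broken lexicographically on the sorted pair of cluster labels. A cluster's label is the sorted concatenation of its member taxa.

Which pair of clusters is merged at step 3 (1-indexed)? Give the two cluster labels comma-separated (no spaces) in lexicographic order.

1. join F+H (d=1) ⇒ FH; edges |F|=1/2, |H|=1/2
  updated: d(FH,G)=12, d(FH,M)=23/2, d(FH,R)=9, d(FH,V)=37/2, d(FH,X)=9
2. join M+X (d=1) ⇒ MX; edges |M|=1/2, |X|=1/2
  updated: d(FH,MX)=41/4, d(G,MX)=11, d(MX,R)=39/2, d(MX,V)=15
3. join R+V (d=2) ⇒ RV; edges |R|=1, |V|=1
  updated: d(FH,RV)=55/4, d(G,RV)=29/2, d(MX,RV)=69/4
4. join FH+MX (d=41/4) ⇒ FHMX; edges |FH|=37/8, |MX|=37/8
  updated: d(FHMX,G)=23/2, d(FHMX,RV)=31/2
5. join FHMX+G (d=23/2) ⇒ FGHMX; edges |FHMX|=5/8, |G|=23/4
  updated: d(FGHMX,RV)=153/10
6. join FGHMX+RV (d=153/10) ⇒ FGHMRVX; edges |FGHMX|=19/10, |RV|=133/20
final tree: ((((F:1/2,H:1/2):37/8,(M:1/2,X:1/2):37/8):5/8,G:23/4):19/10,(R:1,V:1):133/20)
total length: 1127/40

R,V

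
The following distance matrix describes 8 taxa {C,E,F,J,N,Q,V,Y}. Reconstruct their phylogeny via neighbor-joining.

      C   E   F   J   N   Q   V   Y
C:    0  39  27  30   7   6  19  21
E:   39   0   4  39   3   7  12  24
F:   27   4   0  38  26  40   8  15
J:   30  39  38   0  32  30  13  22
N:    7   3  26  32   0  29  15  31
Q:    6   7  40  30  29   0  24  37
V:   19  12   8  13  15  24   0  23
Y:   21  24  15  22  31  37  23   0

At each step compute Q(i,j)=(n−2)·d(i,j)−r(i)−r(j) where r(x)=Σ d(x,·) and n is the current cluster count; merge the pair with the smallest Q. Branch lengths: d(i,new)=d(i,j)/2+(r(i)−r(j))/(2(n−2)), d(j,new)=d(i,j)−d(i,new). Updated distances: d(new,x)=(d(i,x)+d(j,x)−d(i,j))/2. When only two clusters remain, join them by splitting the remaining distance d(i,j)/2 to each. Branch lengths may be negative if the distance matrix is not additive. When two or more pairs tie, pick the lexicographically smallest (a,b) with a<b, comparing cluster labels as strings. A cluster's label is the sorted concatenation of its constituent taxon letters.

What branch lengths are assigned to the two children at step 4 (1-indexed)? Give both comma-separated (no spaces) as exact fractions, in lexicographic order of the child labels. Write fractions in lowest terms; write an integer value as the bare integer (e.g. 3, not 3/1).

34/3,14/3

iteration 1: select C,Q (d=6, Q=-286); attach at lengths (1, 5); label the merged cluster CQ
  updated: d(CQ,E)=20, d(CQ,F)=61/2, d(CQ,J)=27, d(CQ,N)=15, d(CQ,V)=37/2, d(CQ,Y)=26
iteration 2: select E,N (d=3, Q=-209); attach at lengths (-1/2, 7/2); label the merged cluster EN
  updated: d(CQ,EN)=16, d(EN,F)=27/2, d(EN,J)=34, d(EN,V)=12, d(EN,Y)=26
iteration 3: select J,Y (d=22, Q=-158); attach at lengths (55/4, 33/4); label the merged cluster JY
  updated: d(CQ,JY)=31/2, d(EN,JY)=19, d(F,JY)=31/2, d(JY,V)=7
iteration 4: select CQ,EN (d=16, Q=-93); attach at lengths (34/3, 14/3); label the merged cluster CENQ
  updated: d(CENQ,F)=14, d(CENQ,JY)=37/4, d(CENQ,V)=29/4
iteration 5: select CENQ,JY (d=37/4, Q=-175/4); attach at lengths (69/16, 79/16); label the merged cluster CEJNQY
  updated: d(CEJNQY,F)=81/8, d(CEJNQY,V)=5/2
iteration 6: select CEJNQY,F (d=81/8, Q=-165/8); attach at lengths (37/16, 125/16); label the merged cluster CEFJNQY
  updated: d(CEFJNQY,V)=3/16
iteration 7: select CEFJNQY,V (d=3/16); attach at lengths (3/32, 3/32); label the merged cluster CEFJNQVY
final tree: (((((C:1,Q:5):34/3,(E:-1/2,N:7/2):14/3):69/16,(J:55/4,Y:33/4):79/16):37/16,F:125/16):3/32,V:3/32)
total length: 1065/16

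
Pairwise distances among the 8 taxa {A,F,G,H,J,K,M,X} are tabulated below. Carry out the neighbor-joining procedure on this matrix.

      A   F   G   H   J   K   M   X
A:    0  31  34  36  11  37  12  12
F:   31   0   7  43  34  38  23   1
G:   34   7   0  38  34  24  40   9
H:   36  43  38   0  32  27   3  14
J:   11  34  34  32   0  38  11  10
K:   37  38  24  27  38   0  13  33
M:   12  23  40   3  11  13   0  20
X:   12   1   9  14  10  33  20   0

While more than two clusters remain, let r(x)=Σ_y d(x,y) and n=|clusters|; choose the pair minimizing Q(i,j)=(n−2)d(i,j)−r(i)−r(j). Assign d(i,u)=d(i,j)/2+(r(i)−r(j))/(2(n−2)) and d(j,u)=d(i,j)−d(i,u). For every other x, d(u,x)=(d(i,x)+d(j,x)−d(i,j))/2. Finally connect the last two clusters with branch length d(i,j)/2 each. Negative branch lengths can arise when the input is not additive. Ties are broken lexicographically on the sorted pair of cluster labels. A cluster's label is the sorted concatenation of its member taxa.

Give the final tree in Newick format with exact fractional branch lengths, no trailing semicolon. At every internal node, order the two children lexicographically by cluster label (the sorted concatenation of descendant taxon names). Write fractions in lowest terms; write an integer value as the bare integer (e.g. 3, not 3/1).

1. join F+G (d=7, Q=-321) ⇒ FG; edges |F|=11/4, |G|=17/4
  updated: d(A,FG)=29, d(FG,H)=37, d(FG,J)=61/2, d(FG,K)=55/2, d(FG,M)=28, d(FG,X)=3/2
2. join FG+X (d=3/2, Q=-473/2) ⇒ FGX; edges |FG|=141/20, |X|=-111/20
  updated: d(A,FGX)=79/4, d(FGX,H)=99/4, d(FGX,J)=39/2, d(FGX,K)=59/2, d(FGX,M)=93/4
3. join A+J (d=11, Q=-733/4) ⇒ AJ; edges |A|=193/32, |J|=159/32
  updated: d(AJ,FGX)=113/8, d(AJ,H)=57/2, d(AJ,K)=32, d(AJ,M)=6
4. join AJ+FGX (d=113/8, Q=-1039/8) ⇒ AFGJX; edges |AJ|=251/48, |FGX|=427/48
  updated: d(AFGJX,H)=313/16, d(AFGJX,K)=379/16, d(AFGJX,M)=121/16
5. join AFGJX+K (d=379/16, Q=-537/8) ⇒ AFGJKX; edges |AFGJX|=69/8, |K|=241/16
  updated: d(AFGJKX,H)=183/16, d(AFGJKX,M)=-25/16
6. join AFGJKX+H (d=183/16, Q=-103/8) ⇒ AFGHJKX; edges |AFGJKX|=55/16, |H|=8
  updated: d(AFGHJKX,M)=-5
7. join AFGHJKX+M (d=-5) ⇒ AFGHJKMX; edges |AFGHJKX|=-5/2, |M|=-5/2
final tree: (((((A:193/32,J:159/32):251/48,((F:11/4,G:17/4):141/20,X:-111/20):427/48):69/8,K:241/16):55/16,H:8):-5/2,M:-5/2)
total length: 255/4

(((((A:193/32,J:159/32):251/48,((F:11/4,G:17/4):141/20,X:-111/20):427/48):69/8,K:241/16):55/16,H:8):-5/2,M:-5/2)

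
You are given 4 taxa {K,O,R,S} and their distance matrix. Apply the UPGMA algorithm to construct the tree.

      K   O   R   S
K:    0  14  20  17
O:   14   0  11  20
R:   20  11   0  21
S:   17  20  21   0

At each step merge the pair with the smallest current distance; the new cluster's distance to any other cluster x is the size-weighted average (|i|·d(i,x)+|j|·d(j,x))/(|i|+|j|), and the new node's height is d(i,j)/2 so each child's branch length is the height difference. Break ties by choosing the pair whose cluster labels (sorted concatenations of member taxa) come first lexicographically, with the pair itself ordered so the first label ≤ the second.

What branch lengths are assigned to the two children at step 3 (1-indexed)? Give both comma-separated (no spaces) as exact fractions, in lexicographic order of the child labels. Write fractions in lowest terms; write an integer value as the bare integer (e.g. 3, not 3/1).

7/6,29/3

1. join O+R (d=11) ⇒ OR; edges |O|=11/2, |R|=11/2
  updated: d(K,OR)=17, d(OR,S)=41/2
2. join K+OR (d=17) ⇒ KOR; edges |K|=17/2, |OR|=3
  updated: d(KOR,S)=58/3
3. join KOR+S (d=58/3) ⇒ KORS; edges |KOR|=7/6, |S|=29/3
final tree: ((K:17/2,(O:11/2,R:11/2):3):7/6,S:29/3)
total length: 100/3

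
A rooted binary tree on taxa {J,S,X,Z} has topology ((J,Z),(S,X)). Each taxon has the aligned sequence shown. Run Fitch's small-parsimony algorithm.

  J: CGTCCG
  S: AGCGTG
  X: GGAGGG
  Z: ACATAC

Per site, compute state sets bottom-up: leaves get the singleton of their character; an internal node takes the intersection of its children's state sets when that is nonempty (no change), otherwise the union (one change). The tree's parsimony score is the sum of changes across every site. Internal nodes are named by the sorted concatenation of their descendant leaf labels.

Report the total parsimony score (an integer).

site 0, node JZ: J={C} ∪ Z={A} → {A,C} (+1)
site 0, node SX: S={A} ∪ X={G} → {A,G} (+1)
site 0, node JSXZ: JZ={A,C} ∩ SX={A,G} → {A} (+0)
site 1, node JZ: J={G} ∪ Z={C} → {C,G} (+1)
site 1, node SX: S={G} ∩ X={G} → {G} (+0)
site 1, node JSXZ: JZ={C,G} ∩ SX={G} → {G} (+0)
site 2, node JZ: J={T} ∪ Z={A} → {A,T} (+1)
site 2, node SX: S={C} ∪ X={A} → {A,C} (+1)
site 2, node JSXZ: JZ={A,T} ∩ SX={A,C} → {A} (+0)
site 3, node JZ: J={C} ∪ Z={T} → {C,T} (+1)
site 3, node SX: S={G} ∩ X={G} → {G} (+0)
site 3, node JSXZ: JZ={C,T} ∪ SX={G} → {C,G,T} (+1)
site 4, node JZ: J={C} ∪ Z={A} → {A,C} (+1)
site 4, node SX: S={T} ∪ X={G} → {G,T} (+1)
site 4, node JSXZ: JZ={A,C} ∪ SX={G,T} → {A,C,G,T} (+1)
site 5, node JZ: J={G} ∪ Z={C} → {C,G} (+1)
site 5, node SX: S={G} ∩ X={G} → {G} (+0)
site 5, node JSXZ: JZ={C,G} ∩ SX={G} → {G} (+0)
per-site changes: [2, 1, 2, 2, 3, 1]; total = 11

11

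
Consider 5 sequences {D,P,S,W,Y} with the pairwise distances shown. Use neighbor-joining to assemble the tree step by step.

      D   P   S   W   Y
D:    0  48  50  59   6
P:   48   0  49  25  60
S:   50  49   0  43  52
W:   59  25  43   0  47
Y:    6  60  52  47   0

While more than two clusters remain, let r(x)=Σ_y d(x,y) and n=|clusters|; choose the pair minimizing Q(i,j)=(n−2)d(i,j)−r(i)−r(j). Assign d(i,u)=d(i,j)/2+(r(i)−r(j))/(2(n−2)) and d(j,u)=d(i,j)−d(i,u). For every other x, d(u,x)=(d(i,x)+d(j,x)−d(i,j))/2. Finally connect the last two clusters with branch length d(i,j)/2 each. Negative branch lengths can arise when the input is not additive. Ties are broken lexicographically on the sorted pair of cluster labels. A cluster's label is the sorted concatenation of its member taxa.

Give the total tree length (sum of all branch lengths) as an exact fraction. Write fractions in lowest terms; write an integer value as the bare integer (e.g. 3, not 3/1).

363/4

iteration 1: select D,Y (d=6, Q=-310); attach at lengths (8/3, 10/3); label the merged cluster DY
  updated: d(DY,P)=51, d(DY,S)=48, d(DY,W)=50
iteration 2: select DY,S (d=48, Q=-193); attach at lengths (105/4, 87/4); label the merged cluster DSY
  updated: d(DSY,P)=26, d(DSY,W)=45/2
iteration 3: select DSY,P (d=26, Q=-147/2); attach at lengths (47/4, 57/4); label the merged cluster DPSY
  updated: d(DPSY,W)=43/4
iteration 4: select DPSY,W (d=43/4); attach at lengths (43/8, 43/8); label the merged cluster DPSWY
final tree: ((((D:8/3,Y:10/3):105/4,S:87/4):47/4,P:57/4):43/8,W:43/8)
total length: 363/4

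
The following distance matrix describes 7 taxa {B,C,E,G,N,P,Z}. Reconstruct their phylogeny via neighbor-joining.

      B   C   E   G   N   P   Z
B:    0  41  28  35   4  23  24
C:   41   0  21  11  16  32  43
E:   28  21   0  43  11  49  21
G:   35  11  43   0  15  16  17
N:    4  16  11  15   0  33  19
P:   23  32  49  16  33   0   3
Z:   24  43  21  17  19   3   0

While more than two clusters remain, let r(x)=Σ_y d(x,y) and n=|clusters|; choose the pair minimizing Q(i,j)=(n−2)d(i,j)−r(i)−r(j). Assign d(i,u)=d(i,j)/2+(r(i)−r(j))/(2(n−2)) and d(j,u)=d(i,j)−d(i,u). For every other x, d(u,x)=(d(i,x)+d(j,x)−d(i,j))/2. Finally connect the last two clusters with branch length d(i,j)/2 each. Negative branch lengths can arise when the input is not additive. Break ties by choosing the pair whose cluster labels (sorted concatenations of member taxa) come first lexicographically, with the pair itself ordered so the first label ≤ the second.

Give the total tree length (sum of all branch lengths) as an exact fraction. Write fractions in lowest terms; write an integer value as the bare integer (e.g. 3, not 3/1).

495/8

step 1: merge (P,Z) at d=3, Q=-268; branch lengths P→22/5, Z→-7/5; new cluster PZ
  updated: d(B,PZ)=22, d(C,PZ)=36, d(E,PZ)=67/2, d(G,PZ)=15, d(N,PZ)=49/2
step 2: merge (C,G) at d=11, Q=-200; branch lengths C→25/4, G→19/4; new cluster CG
  updated: d(B,CG)=65/2, d(CG,E)=53/2, d(CG,N)=10, d(CG,PZ)=20
step 3: merge (CG,PZ) at d=20, Q=-129; branch lengths CG→49/6, PZ→71/6; new cluster CGPZ
  updated: d(B,CGPZ)=69/4, d(CGPZ,E)=20, d(CGPZ,N)=29/4
step 4: merge (B,N) at d=4, Q=-127/2; branch lengths B→35/4, N→-19/4; new cluster BN
  updated: d(BN,CGPZ)=41/4, d(BN,E)=35/2
step 5: merge (BN,CGPZ) at d=41/4, Q=-191/4; branch lengths BN→31/8, CGPZ→51/8; new cluster BCGNPZ
  updated: d(BCGNPZ,E)=109/8
step 6: merge (BCGNPZ,E) at d=109/8; branch lengths BCGNPZ→109/16, E→109/16; new cluster BCEGNPZ
final tree: (((B:35/4,N:-19/4):31/8,((C:25/4,G:19/4):49/6,(P:22/5,Z:-7/5):71/6):51/8):109/16,E:109/16)
total length: 495/8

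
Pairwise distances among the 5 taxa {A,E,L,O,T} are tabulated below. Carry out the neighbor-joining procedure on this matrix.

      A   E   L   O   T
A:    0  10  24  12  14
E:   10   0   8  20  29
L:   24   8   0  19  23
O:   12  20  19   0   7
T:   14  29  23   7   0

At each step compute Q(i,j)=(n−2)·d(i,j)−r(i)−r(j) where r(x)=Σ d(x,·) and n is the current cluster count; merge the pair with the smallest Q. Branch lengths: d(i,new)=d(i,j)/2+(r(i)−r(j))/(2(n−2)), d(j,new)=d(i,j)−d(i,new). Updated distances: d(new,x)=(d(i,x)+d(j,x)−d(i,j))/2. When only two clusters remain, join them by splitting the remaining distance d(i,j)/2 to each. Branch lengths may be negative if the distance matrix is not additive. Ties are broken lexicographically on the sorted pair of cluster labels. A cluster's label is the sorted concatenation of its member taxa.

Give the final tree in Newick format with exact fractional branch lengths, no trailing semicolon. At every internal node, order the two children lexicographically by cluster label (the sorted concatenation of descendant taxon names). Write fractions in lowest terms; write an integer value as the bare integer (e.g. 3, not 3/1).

(((A:29/8,(E:17/6,L:31/6):75/8):47/8,O:11/8):45/16,T:45/16)

1. join E+L (d=8, Q=-117) ⇒ EL; edges |E|=17/6, |L|=31/6
  updated: d(A,EL)=13, d(EL,O)=31/2, d(EL,T)=22
2. join A+EL (d=13, Q=-127/2) ⇒ AEL; edges |A|=29/8, |EL|=75/8
  updated: d(AEL,O)=29/4, d(AEL,T)=23/2
3. join AEL+O (d=29/4, Q=-103/4) ⇒ AELO; edges |AEL|=47/8, |O|=11/8
  updated: d(AELO,T)=45/8
4. join AELO+T (d=45/8) ⇒ AELOT; edges |AELO|=45/16, |T|=45/16
final tree: (((A:29/8,(E:17/6,L:31/6):75/8):47/8,O:11/8):45/16,T:45/16)
total length: 271/8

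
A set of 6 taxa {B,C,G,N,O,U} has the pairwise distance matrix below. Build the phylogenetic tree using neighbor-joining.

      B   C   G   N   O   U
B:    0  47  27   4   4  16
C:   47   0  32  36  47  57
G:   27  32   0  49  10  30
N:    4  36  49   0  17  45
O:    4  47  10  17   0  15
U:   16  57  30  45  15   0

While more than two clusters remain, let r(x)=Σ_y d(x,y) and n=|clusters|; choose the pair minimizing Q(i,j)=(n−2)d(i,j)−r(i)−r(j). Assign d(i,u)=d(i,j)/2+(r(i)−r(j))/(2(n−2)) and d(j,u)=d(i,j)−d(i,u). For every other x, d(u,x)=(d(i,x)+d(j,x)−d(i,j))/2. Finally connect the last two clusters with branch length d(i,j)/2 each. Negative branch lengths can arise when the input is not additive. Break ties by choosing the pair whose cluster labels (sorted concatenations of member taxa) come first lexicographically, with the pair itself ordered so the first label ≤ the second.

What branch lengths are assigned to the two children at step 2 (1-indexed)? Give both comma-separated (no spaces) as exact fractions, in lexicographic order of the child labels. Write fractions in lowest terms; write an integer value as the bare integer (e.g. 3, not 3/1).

iteration 1: select C,G (d=32, Q=-239); attach at lengths (199/8, 57/8); label the merged cluster CG
  updated: d(B,CG)=21, d(CG,N)=53/2, d(CG,O)=25/2, d(CG,U)=55/2
iteration 2: select B,N (d=4, Q=-251/2); attach at lengths (-71/12, 119/12); label the merged cluster BN
  updated: d(BN,CG)=87/4, d(BN,O)=17/2, d(BN,U)=57/2
iteration 3: select BN,O (d=17/2, Q=-311/4); attach at lengths (159/16, -23/16); label the merged cluster BNO
  updated: d(BNO,CG)=103/8, d(BNO,U)=35/2
iteration 4: select BNO,CG (d=103/8, Q=-463/8); attach at lengths (23/16, 183/16); label the merged cluster BCGNO
  updated: d(BCGNO,U)=257/16
iteration 5: select BCGNO,U (d=257/16); attach at lengths (257/32, 257/32); label the merged cluster BCGNOU
final tree: ((((B:-71/12,N:119/12):159/16,O:-23/16):23/16,(C:199/8,G:57/8):183/16):257/32,U:257/32)
total length: 1175/16

-71/12,119/12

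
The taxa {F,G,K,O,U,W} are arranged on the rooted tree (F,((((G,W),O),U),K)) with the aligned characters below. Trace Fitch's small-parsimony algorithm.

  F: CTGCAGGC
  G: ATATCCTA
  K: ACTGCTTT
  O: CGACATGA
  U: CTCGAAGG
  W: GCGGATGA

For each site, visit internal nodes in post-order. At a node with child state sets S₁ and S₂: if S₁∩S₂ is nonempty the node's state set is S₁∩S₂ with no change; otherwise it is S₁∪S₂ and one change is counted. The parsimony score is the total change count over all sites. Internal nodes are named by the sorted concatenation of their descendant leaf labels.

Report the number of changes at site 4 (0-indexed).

2

site 0, node GW: G={A} ∪ W={G} → {A,G} (+1)
site 0, node GOW: GW={A,G} ∪ O={C} → {A,C,G} (+1)
site 0, node GOUW: GOW={A,C,G} ∩ U={C} → {C} (+0)
site 0, node GKOUW: GOUW={C} ∪ K={A} → {A,C} (+1)
site 0, node FGKOUW: F={C} ∩ GKOUW={A,C} → {C} (+0)
site 1, node GW: G={T} ∪ W={C} → {C,T} (+1)
site 1, node GOW: GW={C,T} ∪ O={G} → {C,G,T} (+1)
site 1, node GOUW: GOW={C,G,T} ∩ U={T} → {T} (+0)
site 1, node GKOUW: GOUW={T} ∪ K={C} → {C,T} (+1)
site 1, node FGKOUW: F={T} ∩ GKOUW={C,T} → {T} (+0)
site 2, node GW: G={A} ∪ W={G} → {A,G} (+1)
site 2, node GOW: GW={A,G} ∩ O={A} → {A} (+0)
site 2, node GOUW: GOW={A} ∪ U={C} → {A,C} (+1)
site 2, node GKOUW: GOUW={A,C} ∪ K={T} → {A,C,T} (+1)
site 2, node FGKOUW: F={G} ∪ GKOUW={A,C,T} → {A,C,G,T} (+1)
site 3, node GW: G={T} ∪ W={G} → {G,T} (+1)
site 3, node GOW: GW={G,T} ∪ O={C} → {C,G,T} (+1)
site 3, node GOUW: GOW={C,G,T} ∩ U={G} → {G} (+0)
site 3, node GKOUW: GOUW={G} ∩ K={G} → {G} (+0)
site 3, node FGKOUW: F={C} ∪ GKOUW={G} → {C,G} (+1)
site 4, node GW: G={C} ∪ W={A} → {A,C} (+1)
site 4, node GOW: GW={A,C} ∩ O={A} → {A} (+0)
site 4, node GOUW: GOW={A} ∩ U={A} → {A} (+0)
site 4, node GKOUW: GOUW={A} ∪ K={C} → {A,C} (+1)
site 4, node FGKOUW: F={A} ∩ GKOUW={A,C} → {A} (+0)
site 5, node GW: G={C} ∪ W={T} → {C,T} (+1)
site 5, node GOW: GW={C,T} ∩ O={T} → {T} (+0)
site 5, node GOUW: GOW={T} ∪ U={A} → {A,T} (+1)
site 5, node GKOUW: GOUW={A,T} ∩ K={T} → {T} (+0)
site 5, node FGKOUW: F={G} ∪ GKOUW={T} → {G,T} (+1)
site 6, node GW: G={T} ∪ W={G} → {G,T} (+1)
site 6, node GOW: GW={G,T} ∩ O={G} → {G} (+0)
site 6, node GOUW: GOW={G} ∩ U={G} → {G} (+0)
site 6, node GKOUW: GOUW={G} ∪ K={T} → {G,T} (+1)
site 6, node FGKOUW: F={G} ∩ GKOUW={G,T} → {G} (+0)
site 7, node GW: G={A} ∩ W={A} → {A} (+0)
site 7, node GOW: GW={A} ∩ O={A} → {A} (+0)
site 7, node GOUW: GOW={A} ∪ U={G} → {A,G} (+1)
site 7, node GKOUW: GOUW={A,G} ∪ K={T} → {A,G,T} (+1)
site 7, node FGKOUW: F={C} ∪ GKOUW={A,G,T} → {A,C,G,T} (+1)
per-site changes: [3, 3, 4, 3, 2, 3, 2, 3]; total = 23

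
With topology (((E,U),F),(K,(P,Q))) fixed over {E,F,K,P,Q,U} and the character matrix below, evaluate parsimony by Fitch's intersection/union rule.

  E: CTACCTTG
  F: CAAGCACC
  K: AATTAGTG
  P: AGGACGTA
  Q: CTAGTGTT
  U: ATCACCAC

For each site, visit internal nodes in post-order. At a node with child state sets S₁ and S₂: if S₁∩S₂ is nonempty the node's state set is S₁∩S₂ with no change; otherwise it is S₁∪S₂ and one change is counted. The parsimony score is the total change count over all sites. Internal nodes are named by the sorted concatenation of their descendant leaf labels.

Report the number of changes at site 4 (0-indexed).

[col 0] EU: children E:{C}, U:{A} ∪→ {A,C}; cost 1
[col 0] EFU: children EU:{A,C}, F:{C} ∩→ {C}; cost 0
[col 0] PQ: children P:{A}, Q:{C} ∪→ {A,C}; cost 1
[col 0] KPQ: children K:{A}, PQ:{A,C} ∩→ {A}; cost 0
[col 0] EFKPQU: children EFU:{C}, KPQ:{A} ∪→ {A,C}; cost 1
[col 1] EU: children E:{T}, U:{T} ∩→ {T}; cost 0
[col 1] EFU: children EU:{T}, F:{A} ∪→ {A,T}; cost 1
[col 1] PQ: children P:{G}, Q:{T} ∪→ {G,T}; cost 1
[col 1] KPQ: children K:{A}, PQ:{G,T} ∪→ {A,G,T}; cost 1
[col 1] EFKPQU: children EFU:{A,T}, KPQ:{A,G,T} ∩→ {A,T}; cost 0
[col 2] EU: children E:{A}, U:{C} ∪→ {A,C}; cost 1
[col 2] EFU: children EU:{A,C}, F:{A} ∩→ {A}; cost 0
[col 2] PQ: children P:{G}, Q:{A} ∪→ {A,G}; cost 1
[col 2] KPQ: children K:{T}, PQ:{A,G} ∪→ {A,G,T}; cost 1
[col 2] EFKPQU: children EFU:{A}, KPQ:{A,G,T} ∩→ {A}; cost 0
[col 3] EU: children E:{C}, U:{A} ∪→ {A,C}; cost 1
[col 3] EFU: children EU:{A,C}, F:{G} ∪→ {A,C,G}; cost 1
[col 3] PQ: children P:{A}, Q:{G} ∪→ {A,G}; cost 1
[col 3] KPQ: children K:{T}, PQ:{A,G} ∪→ {A,G,T}; cost 1
[col 3] EFKPQU: children EFU:{A,C,G}, KPQ:{A,G,T} ∩→ {A,G}; cost 0
[col 4] EU: children E:{C}, U:{C} ∩→ {C}; cost 0
[col 4] EFU: children EU:{C}, F:{C} ∩→ {C}; cost 0
[col 4] PQ: children P:{C}, Q:{T} ∪→ {C,T}; cost 1
[col 4] KPQ: children K:{A}, PQ:{C,T} ∪→ {A,C,T}; cost 1
[col 4] EFKPQU: children EFU:{C}, KPQ:{A,C,T} ∩→ {C}; cost 0
[col 5] EU: children E:{T}, U:{C} ∪→ {C,T}; cost 1
[col 5] EFU: children EU:{C,T}, F:{A} ∪→ {A,C,T}; cost 1
[col 5] PQ: children P:{G}, Q:{G} ∩→ {G}; cost 0
[col 5] KPQ: children K:{G}, PQ:{G} ∩→ {G}; cost 0
[col 5] EFKPQU: children EFU:{A,C,T}, KPQ:{G} ∪→ {A,C,G,T}; cost 1
[col 6] EU: children E:{T}, U:{A} ∪→ {A,T}; cost 1
[col 6] EFU: children EU:{A,T}, F:{C} ∪→ {A,C,T}; cost 1
[col 6] PQ: children P:{T}, Q:{T} ∩→ {T}; cost 0
[col 6] KPQ: children K:{T}, PQ:{T} ∩→ {T}; cost 0
[col 6] EFKPQU: children EFU:{A,C,T}, KPQ:{T} ∩→ {T}; cost 0
[col 7] EU: children E:{G}, U:{C} ∪→ {C,G}; cost 1
[col 7] EFU: children EU:{C,G}, F:{C} ∩→ {C}; cost 0
[col 7] PQ: children P:{A}, Q:{T} ∪→ {A,T}; cost 1
[col 7] KPQ: children K:{G}, PQ:{A,T} ∪→ {A,G,T}; cost 1
[col 7] EFKPQU: children EFU:{C}, KPQ:{A,G,T} ∪→ {A,C,G,T}; cost 1
per-site changes: [3, 3, 3, 4, 2, 3, 2, 4]; total = 24

2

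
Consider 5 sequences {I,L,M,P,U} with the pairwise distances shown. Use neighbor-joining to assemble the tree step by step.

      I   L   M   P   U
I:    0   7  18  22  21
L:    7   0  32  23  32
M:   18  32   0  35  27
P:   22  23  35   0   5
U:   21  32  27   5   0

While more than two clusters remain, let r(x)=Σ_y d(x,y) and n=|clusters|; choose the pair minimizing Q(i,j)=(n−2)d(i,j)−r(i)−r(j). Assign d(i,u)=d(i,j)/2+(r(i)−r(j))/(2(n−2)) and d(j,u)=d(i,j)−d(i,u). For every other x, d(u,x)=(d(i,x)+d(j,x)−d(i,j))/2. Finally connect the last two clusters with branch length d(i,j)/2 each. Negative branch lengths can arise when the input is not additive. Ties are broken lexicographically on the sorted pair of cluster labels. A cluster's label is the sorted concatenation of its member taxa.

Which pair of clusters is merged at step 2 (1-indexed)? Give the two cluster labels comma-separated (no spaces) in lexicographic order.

step 1: merge (P,U) at d=5, Q=-155; branch lengths P→5/2, U→5/2; new cluster PU
  updated: d(I,PU)=19, d(L,PU)=25, d(M,PU)=57/2
step 2: merge (I,L) at d=7, Q=-94; branch lengths I→-3/2, L→17/2; new cluster IL
  updated: d(IL,M)=43/2, d(IL,PU)=37/2
step 3: merge (IL,M) at d=43/2, Q=-137/2; branch lengths IL→23/4, M→63/4; new cluster ILM
  updated: d(ILM,PU)=51/4
step 4: merge (ILM,PU) at d=51/4; branch lengths ILM→51/8, PU→51/8; new cluster ILMPU
final tree: (((I:-3/2,L:17/2):23/4,M:63/4):51/8,(P:5/2,U:5/2):51/8)
total length: 185/4

I,L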